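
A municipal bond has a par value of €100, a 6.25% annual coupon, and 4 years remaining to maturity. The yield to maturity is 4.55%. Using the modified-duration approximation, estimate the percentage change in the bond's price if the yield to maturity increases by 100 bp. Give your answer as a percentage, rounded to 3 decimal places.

Periodic yield y = 0.0455. Modified duration first:
  t   CF        PV=CF/(1+0.0455)^t    t·PV
  1         6.25         5.9780         5.9780
  2         6.25         5.7178        11.4357
  3         6.25         5.4690        16.4070
  4       106.25        88.9268       355.7073
  Σ                    106.0917       389.5280
P = 106.0917; D_Mac = 3.67162 yrs; D_mod = 3.67162/(1+0.0455) = 3.51183 yrs.
ΔP/P ≈ -D_mod · Δy = -3.51183 × (+0.01) = -0.035118 = -3.5118%.

-3.512%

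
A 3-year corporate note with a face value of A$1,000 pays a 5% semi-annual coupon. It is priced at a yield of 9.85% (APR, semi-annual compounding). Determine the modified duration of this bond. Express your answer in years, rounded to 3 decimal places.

2.677 years

Periodic yield y = 0.04925. First find Macaulay duration:
  t   CF        PV=CF/(1+0.04925)^t    t·PV
  1        25.00        23.8265        23.8265
  2        25.00        22.7082        45.4163
  3        25.00        21.6423        64.9268
  4        25.00        20.6264        82.5057
  5        25.00        19.6583        98.2913
  6     1,025.00       768.1570     4,608.9421
  Σ                    876.6187     4,923.9088
P = 876.6187; Macaulay duration = 4,923.9088 / 876.6187 = 5.61693 half-year periods = 2.80847 years.
Modified duration = D_Mac / (1 + y) = 2.80847 / 1.04925 = 2.67664 years.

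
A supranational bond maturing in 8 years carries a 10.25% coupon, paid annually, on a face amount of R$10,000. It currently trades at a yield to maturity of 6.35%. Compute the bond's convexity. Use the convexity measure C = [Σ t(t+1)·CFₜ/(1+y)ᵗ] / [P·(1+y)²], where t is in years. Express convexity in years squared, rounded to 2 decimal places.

43.42

With y = 0.0635:
  t   CF        PV=CF/(1+0.0635)^t    t·PV        t(t+1)·PV
  1     1,025.00       963.7988       963.7988       1,927.5976
  2     1,025.00       906.2518     1,812.5036       5,437.5107
  3     1,025.00       852.1408     2,556.4225      10,225.6901
  4     1,025.00       801.2608     3,205.0431      16,025.2157
  5     1,025.00       753.4187     3,767.0935      22,602.5609
  6     1,025.00       708.4332     4,250.5991      29,754.1940
  7     1,025.00       666.1337     4,662.9359      37,303.4872
  8    11,025.00     6,737.1877    53,897.5012     485,077.5112
  Σ                 12,388.6254    75,115.8978     608,353.7675
P = 12,388.6254.
Convexity = Σ t(t+1)·PV / [P·(1+y)²] = 608,353.7675 / (12,388.6254 × 1.131032) = 43.41683.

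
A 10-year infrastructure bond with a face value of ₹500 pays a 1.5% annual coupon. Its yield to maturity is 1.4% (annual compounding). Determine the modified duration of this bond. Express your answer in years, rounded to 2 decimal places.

9.23 years

Periodic yield y = 0.014. First find Macaulay duration:
  t   CF        PV=CF/(1+0.014)^t    t·PV
  1         7.50         7.3964         7.3964
  2         7.50         7.2943        14.5887
  3         7.50         7.1936        21.5809
  4         7.50         7.0943        28.3772
  5         7.50         6.9963        34.9817
  6         7.50         6.8998        41.3985
  7         7.50         6.8045        47.6314
  8         7.50         6.7105        53.6843
  9         7.50         6.6179        59.5610
  10      507.50       441.6279     4,416.2789
  Σ                    504.6356     4,725.4792
P = 504.6356; Macaulay duration = 4,725.4792 / 504.6356 = 9.36414 years.
Modified duration = D_Mac / (1 + y) = 9.36414 / 1.014 = 9.23485 years.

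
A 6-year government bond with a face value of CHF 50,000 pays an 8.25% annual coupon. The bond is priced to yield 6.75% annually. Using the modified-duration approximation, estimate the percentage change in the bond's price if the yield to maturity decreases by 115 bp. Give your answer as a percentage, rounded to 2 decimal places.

+5.39%

Periodic yield y = 0.0675. Modified duration first:
  t   CF        PV=CF/(1+0.0675)^t    t·PV
  1     4,125.00     3,864.1686     3,864.1686
  2     4,125.00     3,619.8301     7,239.6602
  3     4,125.00     3,390.9415    10,172.8246
  4     4,125.00     3,176.5260    12,706.1041
  5     4,125.00     2,975.6684    14,878.3420
  6    54,125.00    36,575.5282   219,453.1695
  Σ                 53,602.6629   268,314.2690
P = 53,602.6629; D_Mac = 5.00561 yrs; D_mod = 5.00561/(1+0.0675) = 4.68910 yrs.
ΔP/P ≈ -D_mod · Δy = -4.68910 × (-0.0115) = +0.053925 = +5.3925%.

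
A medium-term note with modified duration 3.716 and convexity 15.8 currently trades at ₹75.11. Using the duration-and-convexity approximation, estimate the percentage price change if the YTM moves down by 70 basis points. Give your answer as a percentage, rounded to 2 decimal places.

Duration effect: -D_mod·Δy = -3.716 × (-0.007) = +0.026012
Convexity effect: ½·C·(Δy)² = 0.5 × 15.8 × (-0.007)² = +0.0003871
ΔP/P ≈ +0.026012 + 0.0003871 = +0.0263991
= +2.63991%.

+2.64%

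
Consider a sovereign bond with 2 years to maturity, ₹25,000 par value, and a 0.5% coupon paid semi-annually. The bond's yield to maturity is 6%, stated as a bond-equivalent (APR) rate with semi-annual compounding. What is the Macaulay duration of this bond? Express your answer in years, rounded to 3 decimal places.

1.992 years

Periodic yield y = 0.03. Discount each cash flow and weight by its period:
  t   CF        PV=CF/(1+0.03)^t    t·PV
  1        62.50        60.6796        60.6796
  2        62.50        58.9122       117.8245
  3        62.50        57.1964       171.5891
  4    25,062.50    22,267.7066    89,070.8266
  Σ                 22,444.4948    89,420.9197
Price P = Σ PV = 22,444.4948.
Macaulay duration = Σ(t·PV) / P = 89,420.9197 / 22,444.4948 = 3.98409 half-year periods.
In years: 3.98409 / 2 = 1.99205 years.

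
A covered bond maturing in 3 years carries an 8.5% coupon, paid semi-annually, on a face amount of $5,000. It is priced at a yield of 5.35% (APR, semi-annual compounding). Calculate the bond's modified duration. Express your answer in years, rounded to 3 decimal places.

2.653 years

Periodic yield y = 0.02675. First find Macaulay duration:
  t   CF        PV=CF/(1+0.02675)^t    t·PV
  1       212.50       206.9637       206.9637
  2       212.50       201.5717       403.1434
  3       212.50       196.3201       588.9603
  4       212.50       191.2054       764.8215
  5       212.50       186.2239       931.1194
  6     5,212.50     4,448.9528    26,693.7168
  Σ                  5,431.2376    29,588.7252
P = 5,431.2376; Macaulay duration = 29,588.7252 / 5,431.2376 = 5.44788 half-year periods = 2.72394 years.
Modified duration = D_Mac / (1 + y) = 2.72394 / 1.02675 = 2.65297 years.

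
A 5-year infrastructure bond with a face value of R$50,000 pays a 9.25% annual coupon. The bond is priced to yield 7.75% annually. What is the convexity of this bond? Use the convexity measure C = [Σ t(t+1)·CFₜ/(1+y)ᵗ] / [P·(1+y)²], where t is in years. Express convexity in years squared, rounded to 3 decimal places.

20.695

With y = 0.0775:
  t   CF        PV=CF/(1+0.0775)^t    t·PV        t(t+1)·PV
  1     4,625.00     4,292.3434     4,292.3434       8,584.6868
  2     4,625.00     3,983.6134     7,967.2267      23,901.6801
  3     4,625.00     3,697.0890    11,091.2669      44,365.0675
  4     4,625.00     3,431.1730    13,724.6922      68,623.4609
  5    54,625.00    37,610.1492   188,050.7458   1,128,304.4748
  Σ                 53,014.3679   225,126.2750   1,273,779.3701
P = 53,014.3679.
Convexity = Σ t(t+1)·PV / [P·(1+y)²] = 1,273,779.3701 / (53,014.3679 × 1.161006) = 20.69503.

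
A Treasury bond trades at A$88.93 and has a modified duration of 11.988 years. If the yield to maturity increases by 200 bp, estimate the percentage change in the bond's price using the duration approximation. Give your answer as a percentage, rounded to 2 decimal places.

Duration approximation: ΔP/P ≈ -D_mod · Δy = -11.988 × (+0.02) = -0.239760.
As a percentage: -23.9760%.

-23.98%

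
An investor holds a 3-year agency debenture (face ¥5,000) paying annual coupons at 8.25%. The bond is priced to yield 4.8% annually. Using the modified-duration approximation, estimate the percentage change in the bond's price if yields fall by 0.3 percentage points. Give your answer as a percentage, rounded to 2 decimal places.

+0.80%

Periodic yield y = 0.048. Modified duration first:
  t   CF        PV=CF/(1+0.048)^t    t·PV
  1       412.50       393.6069       393.6069
  2       412.50       375.5791       751.1581
  3     5,412.50     4,702.3404    14,107.0211
  Σ                  5,471.5263    15,251.7861
P = 5,471.5263; D_Mac = 2.78748 yrs; D_mod = 2.78748/(1+0.048) = 2.65981 yrs.
ΔP/P ≈ -D_mod · Δy = -2.65981 × (-0.003) = +0.007979 = +0.7979%.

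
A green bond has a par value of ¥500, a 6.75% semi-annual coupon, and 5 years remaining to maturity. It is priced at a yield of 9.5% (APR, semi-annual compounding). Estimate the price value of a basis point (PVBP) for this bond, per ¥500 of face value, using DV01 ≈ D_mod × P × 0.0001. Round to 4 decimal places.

¥0.1823

Periodic yield y = 0.0475.
  t   CF        PV=CF/(1+0.0475)^t    t·PV
  1       16.875        16.1098        16.1098
  2       16.875        15.3793        30.7585
  3       16.875        14.6819        44.0456
  4       16.875        14.0161        56.0645
  5       16.875        13.3805        66.9027
  6       16.875        12.7738        76.6427
  7       16.875        12.1945        85.3618
  8       16.875        11.6416        93.1326
  9       16.875        11.1137       100.0230
  10     516.875       324.9715     3,249.7145
  Σ                    446.2626     3,818.7557
P = 446.2626; D_Mac = 8.55719 half-year periods = 4.27860 yrs; D_mod = 4.08458 yrs.
DV01 ≈ 4.08458 × 446.2626 × 0.0001 = 0.182280.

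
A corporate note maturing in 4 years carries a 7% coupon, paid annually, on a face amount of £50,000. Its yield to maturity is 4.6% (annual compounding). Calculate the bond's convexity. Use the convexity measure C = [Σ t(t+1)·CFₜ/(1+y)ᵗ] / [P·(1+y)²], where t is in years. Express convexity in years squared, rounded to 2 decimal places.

With y = 0.046:
  t   CF        PV=CF/(1+0.046)^t    t·PV        t(t+1)·PV
  1     3,500.00     3,346.0803     3,346.0803       6,692.1606
  2     3,500.00     3,198.9295     6,397.8591      19,193.5773
  3     3,500.00     3,058.2500     9,174.7501      36,699.0005
  4    53,500.00    44,691.7174   178,766.8696     893,834.3480
  Σ                 54,294.9773   197,685.5591     956,419.0864
P = 54,294.9773.
Convexity = Σ t(t+1)·PV / [P·(1+y)²] = 956,419.0864 / (54,294.9773 × 1.094116) = 16.09998.

16.10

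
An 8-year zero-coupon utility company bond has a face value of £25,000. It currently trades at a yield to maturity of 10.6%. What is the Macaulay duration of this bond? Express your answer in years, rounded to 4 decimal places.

A zero-coupon bond has a single cash flow at maturity, so its Macaulay duration equals its maturity: 8 years.

8.0000 years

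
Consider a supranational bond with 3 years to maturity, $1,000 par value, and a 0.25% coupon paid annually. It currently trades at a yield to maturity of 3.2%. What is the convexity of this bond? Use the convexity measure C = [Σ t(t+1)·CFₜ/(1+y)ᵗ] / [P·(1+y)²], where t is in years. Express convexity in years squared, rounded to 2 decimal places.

With y = 0.032:
  t   CF        PV=CF/(1+0.032)^t    t·PV        t(t+1)·PV
  1         2.50         2.4225         2.4225           4.8450
  2         2.50         2.3474         4.6947          14.0842
  3     1,002.50       912.1060     2,736.3179      10,945.2714
  Σ                    916.8758     2,743.4351      10,964.2006
P = 916.8758.
Convexity = Σ t(t+1)·PV / [P·(1+y)²] = 10,964.2006 / (916.8758 × 1.065024) = 11.22812.

11.23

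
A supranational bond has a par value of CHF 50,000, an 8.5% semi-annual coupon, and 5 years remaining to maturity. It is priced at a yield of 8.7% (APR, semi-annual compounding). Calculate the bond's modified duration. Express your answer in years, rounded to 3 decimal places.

Periodic yield y = 0.0435. First find Macaulay duration:
  t   CF        PV=CF/(1+0.0435)^t    t·PV
  1     2,125.00     2,036.4159     2,036.4159
  2     2,125.00     1,951.5246     3,903.0492
  3     2,125.00     1,870.1721     5,610.5163
  4     2,125.00     1,792.2109     7,168.8437
  5     2,125.00     1,717.4997     8,587.4985
  6     2,125.00     1,645.9029     9,875.4175
  7     2,125.00     1,577.2908    11,041.0354
  8     2,125.00     1,511.5388    12,092.3106
  9     2,125.00     1,448.5279    13,036.7508
  10   52,125.00    34,050.3464   340,503.4636
  Σ                 49,601.4299   413,855.3014
P = 49,601.4299; Macaulay duration = 413,855.3014 / 49,601.4299 = 8.34362 half-year periods = 4.17181 years.
Modified duration = D_Mac / (1 + y) = 4.17181 / 1.0435 = 3.99790 years.

3.998 years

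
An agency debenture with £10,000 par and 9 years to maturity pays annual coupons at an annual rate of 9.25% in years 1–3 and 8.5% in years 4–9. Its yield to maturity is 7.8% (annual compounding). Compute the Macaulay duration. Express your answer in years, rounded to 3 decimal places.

6.607 years

Periodic yield y = 0.078. Discount each cash flow and weight by its year:
  t   CF        PV=CF/(1+0.078)^t    t·PV
  1       925.00       858.0705       858.0705
  2       925.00       795.9838     1,591.9675
  3       925.00       738.3894     2,215.1682
  4       850.00       629.4248     2,517.6994
  5       850.00       583.8820     2,919.4102
  6       850.00       541.6346     3,249.8073
  7       850.00       502.4439     3,517.1075
  8       850.00       466.0890     3,728.7119
  9    10,850.00     5,519.0063    49,671.0568
  Σ                 10,634.9243    70,268.9993
Price P = Σ PV = 10,634.9243.
Macaulay duration = Σ(t·PV) / P = 70,268.9993 / 10,634.9243 = 6.60738 years.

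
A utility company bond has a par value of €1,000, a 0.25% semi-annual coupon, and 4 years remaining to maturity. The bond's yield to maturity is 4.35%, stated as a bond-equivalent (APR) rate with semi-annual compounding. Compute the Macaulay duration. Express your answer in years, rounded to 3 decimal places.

Periodic yield y = 0.02175. Discount each cash flow and weight by its period:
  t   CF        PV=CF/(1+0.02175)^t    t·PV
  1         1.25         1.2234         1.2234
  2         1.25         1.1973         2.3947
  3         1.25         1.1719         3.5156
  4         1.25         1.1469         4.5877
  5         1.25         1.1225         5.6125
  6         1.25         1.0986         6.5916
  7         1.25         1.0752         7.5265
  8     1,001.25       842.9181     6,743.3445
  Σ                    850.9539     6,774.7965
Price P = Σ PV = 850.9539.
Macaulay duration = Σ(t·PV) / P = 6,774.7965 / 850.9539 = 7.96141 half-year periods.
In years: 7.96141 / 2 = 3.98071 years.

3.981 years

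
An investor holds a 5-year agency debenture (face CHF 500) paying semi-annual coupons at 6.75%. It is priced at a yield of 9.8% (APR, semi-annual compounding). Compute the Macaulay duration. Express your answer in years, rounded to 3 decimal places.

4.273 years

Periodic yield y = 0.049. Discount each cash flow and weight by its period:
  t   CF        PV=CF/(1+0.049)^t    t·PV
  1       16.875        16.0867        16.0867
  2       16.875        15.3353        30.6706
  3       16.875        14.6190        43.8570
  4       16.875        13.9361        55.7445
  5       16.875        13.2851        66.4257
  6       16.875        12.6646        75.9875
  7       16.875        12.0730        84.5110
  8       16.875        11.5091        92.0725
  9       16.875        10.9715        98.7431
  10     516.875       320.3544     3,203.5436
  Σ                    440.8348     3,767.6423
Price P = Σ PV = 440.8348.
Macaulay duration = Σ(t·PV) / P = 3,767.6423 / 440.8348 = 8.54661 half-year periods.
In years: 8.54661 / 2 = 4.27330 years.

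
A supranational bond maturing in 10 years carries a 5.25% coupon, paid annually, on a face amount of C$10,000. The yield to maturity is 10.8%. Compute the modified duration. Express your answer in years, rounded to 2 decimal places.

Periodic yield y = 0.108. First find Macaulay duration:
  t   CF        PV=CF/(1+0.108)^t    t·PV
  1       525.00       473.8267       473.8267
  2       525.00       427.6414       855.2829
  3       525.00       385.9580     1,157.8739
  4       525.00       348.3375     1,393.3501
  5       525.00       314.3840     1,571.9202
  6       525.00       283.7401     1,702.4407
  7       525.00       256.0831     1,792.5820
  8       525.00       231.1220     1,848.9757
  9       525.00       208.5938     1,877.3445
  10   10,525.00     3,774.1964    37,741.9644
  Σ                  6,703.8832    50,415.5611
P = 6,703.8832; Macaulay duration = 50,415.5611 / 6,703.8832 = 7.52035 years.
Modified duration = D_Mac / (1 + y) = 7.52035 / 1.108 = 6.78732 years.

6.79 years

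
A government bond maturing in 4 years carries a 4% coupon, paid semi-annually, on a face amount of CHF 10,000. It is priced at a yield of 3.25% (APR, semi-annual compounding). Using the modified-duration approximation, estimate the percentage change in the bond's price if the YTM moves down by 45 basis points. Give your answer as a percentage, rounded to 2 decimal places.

+1.66%

Periodic yield y = 0.01625. Modified duration first:
  t   CF        PV=CF/(1+0.01625)^t    t·PV
  1       200.00       196.8020       196.8020
  2       200.00       193.6551       387.3101
  3       200.00       190.5585       571.6755
  4       200.00       187.5114       750.0457
  5       200.00       184.5131       922.5655
  6       200.00       181.5627     1,089.3762
  7       200.00       178.6595     1,250.6164
  8    10,200.00     8,965.9374    71,727.4993
  Σ                 10,279.1997    76,895.8908
P = 10,279.1997; D_Mac = 7.48073 half-year periods = 3.74036 yrs; D_mod = 3.74036/(1+0.01625) = 3.68055 yrs.
ΔP/P ≈ -D_mod · Δy = -3.68055 × (-0.0045) = +0.016562 = +1.6562%.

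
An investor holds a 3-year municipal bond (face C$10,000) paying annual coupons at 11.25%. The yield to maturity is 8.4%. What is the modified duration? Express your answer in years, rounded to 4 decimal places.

Periodic yield y = 0.084. First find Macaulay duration:
  t   CF        PV=CF/(1+0.084)^t    t·PV
  1     1,125.00     1,037.8229     1,037.8229
  2     1,125.00       957.4012     1,914.8024
  3    11,125.00     8,733.9796    26,201.9388
  Σ                 10,729.2037    29,154.5640
P = 10,729.2037; Macaulay duration = 29,154.5640 / 10,729.2037 = 2.71731 years.
Modified duration = D_Mac / (1 + y) = 2.71731 / 1.084 = 2.50674 years.

2.5067 years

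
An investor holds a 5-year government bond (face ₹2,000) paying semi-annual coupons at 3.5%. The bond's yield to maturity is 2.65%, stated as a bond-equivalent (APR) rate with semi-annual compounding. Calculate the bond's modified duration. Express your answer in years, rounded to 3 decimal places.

Periodic yield y = 0.01325. First find Macaulay duration:
  t   CF        PV=CF/(1+0.01325)^t    t·PV
  1        35.00        34.5423        34.5423
  2        35.00        34.0906        68.1812
  3        35.00        33.6448       100.9345
  4        35.00        33.2049       132.8194
  5        35.00        32.7706       163.8532
  6        35.00        32.3421       194.0527
  7        35.00        31.9192       223.4343
  8        35.00        31.5018       252.0143
  9        35.00        31.0898       279.8086
  10    2,035.00     1,784.0141    17,840.1413
  Σ                  2,079.1203    19,289.7817
P = 2,079.1203; Macaulay duration = 19,289.7817 / 2,079.1203 = 9.27786 half-year periods = 4.63893 years.
Modified duration = D_Mac / (1 + y) = 4.63893 / 1.01325 = 4.57827 years.

4.578 years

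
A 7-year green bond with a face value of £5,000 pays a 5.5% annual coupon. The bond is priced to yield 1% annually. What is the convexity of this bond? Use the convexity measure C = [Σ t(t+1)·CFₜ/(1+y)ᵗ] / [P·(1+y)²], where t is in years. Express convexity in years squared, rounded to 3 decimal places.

45.887

With y = 0.01:
  t   CF        PV=CF/(1+0.01)^t    t·PV        t(t+1)·PV
  1       275.00       272.2772       272.2772         544.5545
  2       275.00       269.5814       539.1628       1,617.4885
  3       275.00       266.9123       800.7369       3,202.9475
  4       275.00       264.2696     1,057.0784       5,285.3919
  5       275.00       261.6531     1,308.2653       7,849.5919
  6       275.00       259.0624     1,554.3746      10,880.6225
  7     5,275.00     4,920.0877    34,440.6142     275,524.9134
  Σ                  6,513.8438    39,972.5094     304,905.5101
P = 6,513.8438.
Convexity = Σ t(t+1)·PV / [P·(1+y)²] = 304,905.5101 / (6,513.8438 × 1.020100) = 45.88653.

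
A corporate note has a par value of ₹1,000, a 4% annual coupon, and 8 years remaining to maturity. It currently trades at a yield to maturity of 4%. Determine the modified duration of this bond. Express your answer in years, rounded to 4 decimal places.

6.7327 years

Periodic yield y = 0.04. First find Macaulay duration:
  t   CF        PV=CF/(1+0.04)^t    t·PV
  1        40.00        38.4615        38.4615
  2        40.00        36.9822        73.9645
  3        40.00        35.5599       106.6796
  4        40.00        34.1922       136.7687
  5        40.00        32.8771       164.3854
  6        40.00        31.6126       189.6755
  7        40.00        30.3967       212.7770
  8     1,040.00       759.9178     6,079.3425
  Σ                  1,000.0000     7,002.0547
P = 1,000.0000; Macaulay duration = 7,002.0547 / 1,000.0000 = 7.00205 years.
Modified duration = D_Mac / (1 + y) = 7.00205 / 1.04 = 6.73274 years.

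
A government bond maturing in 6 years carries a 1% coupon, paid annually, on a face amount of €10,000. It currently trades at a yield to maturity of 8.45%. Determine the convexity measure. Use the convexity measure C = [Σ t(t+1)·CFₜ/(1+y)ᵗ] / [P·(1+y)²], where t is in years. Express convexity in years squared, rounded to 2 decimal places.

With y = 0.0845:
  t   CF        PV=CF/(1+0.0845)^t    t·PV        t(t+1)·PV
  1       100.00        92.2084        92.2084         184.4168
  2       100.00        85.0239       170.0477         510.1432
  3       100.00        78.3991       235.1974         940.7897
  4       100.00        72.2906       289.1624       1,445.8118
  5       100.00        66.6580       333.2900       1,999.7397
  6    10,100.00     6,207.8903    37,247.3420     260,731.3937
  Σ                  6,602.4703    38,367.2478     265,812.2950
P = 6,602.4703.
Convexity = Σ t(t+1)·PV / [P·(1+y)²] = 265,812.2950 / (6,602.4703 × 1.176140) = 34.23020.

34.23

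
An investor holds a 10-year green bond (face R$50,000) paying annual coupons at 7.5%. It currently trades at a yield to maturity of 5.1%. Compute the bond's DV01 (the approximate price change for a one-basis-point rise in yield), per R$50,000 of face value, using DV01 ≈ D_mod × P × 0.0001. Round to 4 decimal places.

R$42.8889

Periodic yield y = 0.051.
  t   CF        PV=CF/(1+0.051)^t    t·PV
  1     3,750.00     3,568.0304     3,568.0304
  2     3,750.00     3,394.8910     6,789.7820
  3     3,750.00     3,230.1532     9,690.4596
  4     3,750.00     3,073.4093    12,293.6373
  5     3,750.00     2,924.2715    14,621.3574
  6     3,750.00     2,782.3706    16,694.2234
  7     3,750.00     2,647.3554    18,531.4881
  8     3,750.00     2,518.8920    20,151.1356
  9     3,750.00     2,396.6622    21,569.9597
  10   53,750.00    32,685.2122   326,852.1216
  Σ                 59,221.2478   450,762.1951
P = 59,221.2478; D_Mac = 7.61149 yrs; D_mod = 7.24214 yrs.
DV01 ≈ 7.24214 × 59,221.2478 × 0.0001 = 42.888886.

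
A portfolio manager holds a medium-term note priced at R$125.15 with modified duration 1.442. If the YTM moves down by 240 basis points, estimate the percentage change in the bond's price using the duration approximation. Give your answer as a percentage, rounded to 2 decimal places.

Duration approximation: ΔP/P ≈ -D_mod · Δy = -1.442 × (-0.024) = +0.034608.
As a percentage: +3.4608%.

+3.46%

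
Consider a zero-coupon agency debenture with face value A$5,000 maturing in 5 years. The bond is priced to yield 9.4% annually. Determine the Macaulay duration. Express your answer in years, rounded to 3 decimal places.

A zero-coupon bond has a single cash flow at maturity, so its Macaulay duration equals its maturity: 5 years.

5.000 years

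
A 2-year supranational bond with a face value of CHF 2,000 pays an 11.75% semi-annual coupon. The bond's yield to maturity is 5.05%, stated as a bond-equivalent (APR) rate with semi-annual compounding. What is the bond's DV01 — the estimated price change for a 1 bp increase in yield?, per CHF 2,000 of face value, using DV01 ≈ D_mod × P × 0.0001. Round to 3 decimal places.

CHF 0.406

Periodic yield y = 0.02525.
  t   CF        PV=CF/(1+0.02525)^t    t·PV
  1       117.50       114.6062       114.6062
  2       117.50       111.7837       223.5673
  3       117.50       109.0306       327.0919
  4     2,117.50     1,916.4801     7,665.9203
  Σ                  2,251.9006     8,331.1857
P = 2,251.9006; D_Mac = 3.69962 half-year periods = 1.84981 yrs; D_mod = 1.80425 yrs.
DV01 ≈ 1.80425 × 2,251.9006 × 0.0001 = 0.406300.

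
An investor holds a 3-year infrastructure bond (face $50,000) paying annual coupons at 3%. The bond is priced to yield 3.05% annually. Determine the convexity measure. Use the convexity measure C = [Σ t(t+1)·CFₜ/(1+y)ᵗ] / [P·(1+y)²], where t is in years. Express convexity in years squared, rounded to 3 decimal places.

With y = 0.0305:
  t   CF        PV=CF/(1+0.0305)^t    t·PV        t(t+1)·PV
  1     1,500.00     1,455.6041     1,455.6041       2,911.2082
  2     1,500.00     1,412.5222     2,825.0443       8,475.1329
  3    51,500.00    47,061.2264   141,183.6792     564,734.7170
  Σ                 49,929.3526   145,464.3276     576,121.0580
P = 49,929.3526.
Convexity = Σ t(t+1)·PV / [P·(1+y)²] = 576,121.0580 / (49,929.3526 × 1.061930) = 10.86580.

10.866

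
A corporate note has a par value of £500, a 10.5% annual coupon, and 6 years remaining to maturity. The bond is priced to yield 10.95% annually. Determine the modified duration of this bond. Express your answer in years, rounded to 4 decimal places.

4.2629 years

Periodic yield y = 0.1095. First find Macaulay duration:
  t   CF        PV=CF/(1+0.1095)^t    t·PV
  1        52.50        47.3186        47.3186
  2        52.50        42.6486        85.2972
  3        52.50        38.4395       115.3184
  4        52.50        34.6458       138.5830
  5        52.50        31.2265       156.1323
  6       552.50       296.1887     1,777.1320
  Σ                    490.4676     2,319.7816
P = 490.4676; Macaulay duration = 2,319.7816 / 490.4676 = 4.72973 years.
Modified duration = D_Mac / (1 + y) = 4.72973 / 1.1095 = 4.26294 years.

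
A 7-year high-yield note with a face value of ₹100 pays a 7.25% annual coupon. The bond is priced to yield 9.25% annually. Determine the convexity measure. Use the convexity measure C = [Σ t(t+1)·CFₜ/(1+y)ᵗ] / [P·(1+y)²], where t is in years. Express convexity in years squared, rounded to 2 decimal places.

With y = 0.0925:
  t   CF        PV=CF/(1+0.0925)^t    t·PV        t(t+1)·PV
  1         7.25         6.6362         6.6362          13.2723
  2         7.25         6.0743        12.1486          36.4457
  3         7.25         5.5600        16.6800          66.7198
  4         7.25         5.0892        20.3569         101.7846
  5         7.25         4.6583        23.2917         139.7501
  6         7.25         4.2639        25.5835         179.0848
  7       107.25        57.7361       404.1525       3,233.2196
  Σ                     90.0180       508.8493       3,770.2769
P = 90.0180.
Convexity = Σ t(t+1)·PV / [P·(1+y)²] = 3,770.2769 / (90.0180 × 1.193556) = 35.09143.

35.09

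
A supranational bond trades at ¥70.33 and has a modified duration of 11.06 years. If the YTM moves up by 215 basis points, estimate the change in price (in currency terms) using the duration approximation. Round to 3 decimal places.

-¥16.724

Duration approximation: ΔP/P ≈ -D_mod · Δy = -11.06 × (+0.0215) = -0.237790.
ΔP ≈ 70.33 × (-0.237790) = -16.7237707.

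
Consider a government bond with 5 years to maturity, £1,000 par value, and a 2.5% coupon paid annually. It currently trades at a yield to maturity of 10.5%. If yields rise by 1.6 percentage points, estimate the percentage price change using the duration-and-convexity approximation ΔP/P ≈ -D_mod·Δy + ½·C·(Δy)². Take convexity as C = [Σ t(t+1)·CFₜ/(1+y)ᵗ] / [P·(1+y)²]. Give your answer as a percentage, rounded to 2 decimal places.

-6.52%

With y = 0.105:
  t   CF        PV=CF/(1+0.105)^t    t·PV        t(t+1)·PV
  1        25.00        22.6244        22.6244          45.2489
  2        25.00        20.4746        40.9492         122.8476
  3        25.00        18.5291        55.5872         222.3486
  4        25.00        16.7684        67.0735         335.3674
  5     1,025.00       622.1749     3,110.8744      18,665.2465
  Σ                    700.5713     3,297.1087      19,391.0590
P = 700.5713; D_Mac = 4.70631 yrs; D_mod = 4.25911 yrs; C = 22.66860.
Duration effect: -4.25911 × (+0.016) = -0.068146
Convexity effect: 0.5 × 22.66860 × (0.016)² = +0.0029016
ΔP/P ≈ -0.068146 + 0.0029016 = -0.065244 = -6.5244%.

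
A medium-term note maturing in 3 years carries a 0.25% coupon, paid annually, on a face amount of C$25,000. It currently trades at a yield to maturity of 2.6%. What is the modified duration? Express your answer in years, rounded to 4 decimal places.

Periodic yield y = 0.026. First find Macaulay duration:
  t   CF        PV=CF/(1+0.026)^t    t·PV
  1        62.50        60.9162        60.9162
  2        62.50        59.3725       118.7450
  3    25,062.50    23,205.0393    69,615.1178
  Σ                 23,325.3279    69,794.7790
P = 23,325.3279; Macaulay duration = 69,794.7790 / 23,325.3279 = 2.99223 years.
Modified duration = D_Mac / (1 + y) = 2.99223 / 1.026 = 2.91640 years.

2.9164 years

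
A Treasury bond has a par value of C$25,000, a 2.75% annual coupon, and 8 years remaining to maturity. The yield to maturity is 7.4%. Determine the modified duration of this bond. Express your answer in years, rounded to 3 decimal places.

Periodic yield y = 0.074. First find Macaulay duration:
  t   CF        PV=CF/(1+0.074)^t    t·PV
  1       687.50       640.1304       640.1304
  2       687.50       596.0245     1,192.0491
  3       687.50       554.9577     1,664.8730
  4       687.50       516.7204     2,066.8815
  5       687.50       481.1177     2,405.5883
  6       687.50       447.9680     2,687.8081
  7       687.50       417.1024     2,919.7171
  8    25,687.50    14,510.6741   116,085.3928
  Σ                 18,164.6952   129,662.4402
P = 18,164.6952; Macaulay duration = 129,662.4402 / 18,164.6952 = 7.13816 years.
Modified duration = D_Mac / (1 + y) = 7.13816 / 1.074 = 6.64633 years.

6.646 years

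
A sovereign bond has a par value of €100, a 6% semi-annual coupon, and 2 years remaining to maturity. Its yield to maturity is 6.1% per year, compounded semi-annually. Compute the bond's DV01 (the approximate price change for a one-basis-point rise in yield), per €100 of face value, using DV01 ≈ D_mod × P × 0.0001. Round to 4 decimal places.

Periodic yield y = 0.0305.
  t   CF        PV=CF/(1+0.0305)^t    t·PV
  1         3.00         2.9112         2.9112
  2         3.00         2.8250         5.6501
  3         3.00         2.7414         8.2243
  4       103.00        91.3367       365.3467
  Σ                     99.8144       382.1323
P = 99.8144; D_Mac = 3.82843 half-year periods = 1.91422 yrs; D_mod = 1.85756 yrs.
DV01 ≈ 1.85756 × 99.8144 × 0.0001 = 0.018541.

€0.0185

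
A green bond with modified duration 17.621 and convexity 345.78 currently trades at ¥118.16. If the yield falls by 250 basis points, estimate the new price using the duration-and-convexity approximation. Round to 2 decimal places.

Duration effect: -D_mod·Δy = -17.621 × (-0.025) = +0.440525
Convexity effect: ½·C·(Δy)² = 0.5 × 345.78 × (-0.025)² = +0.10805625
ΔP/P ≈ +0.440525 + 0.10805625 = +0.54858125
New price ≈ 118.16 × (1 + 0.54858125) = 182.9803605.

¥182.98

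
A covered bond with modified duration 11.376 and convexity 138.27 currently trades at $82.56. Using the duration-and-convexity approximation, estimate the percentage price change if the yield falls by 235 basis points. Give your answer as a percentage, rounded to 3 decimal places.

+30.552%

Duration effect: -D_mod·Δy = -11.376 × (-0.0235) = +0.267336
Convexity effect: ½·C·(Δy)² = 0.5 × 138.27 × (-0.0235)² = +0.03817980375
ΔP/P ≈ +0.267336 + 0.03817980375 = +0.30551580375
= +30.551580375%.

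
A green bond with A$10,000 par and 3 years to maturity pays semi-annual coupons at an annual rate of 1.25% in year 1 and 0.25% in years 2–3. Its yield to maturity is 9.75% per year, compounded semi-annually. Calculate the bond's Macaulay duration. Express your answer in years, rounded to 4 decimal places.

Periodic yield y = 0.04875. Discount each cash flow and weight by its period:
  t   CF        PV=CF/(1+0.04875)^t    t·PV
  1        62.50        59.5948        59.5948
  2        62.50        56.8246       113.6491
  3        12.50        10.8366        32.5099
  4        12.50        10.3329        41.3316
  5        12.50         9.8526        49.2629
  6    10,012.50     7,525.0725    45,150.4347
  Σ                  7,672.5139    45,446.7830
Price P = Σ PV = 7,672.5139.
Macaulay duration = Σ(t·PV) / P = 45,446.7830 / 7,672.5139 = 5.92332 half-year periods.
In years: 5.92332 / 2 = 2.96166 years.

2.9617 years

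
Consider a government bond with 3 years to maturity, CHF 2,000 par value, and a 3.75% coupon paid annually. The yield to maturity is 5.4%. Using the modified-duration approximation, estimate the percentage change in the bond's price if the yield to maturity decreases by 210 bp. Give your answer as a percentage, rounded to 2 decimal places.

Periodic yield y = 0.054. Modified duration first:
  t   CF        PV=CF/(1+0.054)^t    t·PV
  1        75.00        71.1575        71.1575
  2        75.00        67.5119       135.0237
  3     2,075.00     1,772.1328     5,316.3985
  Σ                  1,910.8022     5,522.5797
P = 1,910.8022; D_Mac = 2.89019 yrs; D_mod = 2.89019/(1+0.054) = 2.74211 yrs.
ΔP/P ≈ -D_mod · Δy = -2.74211 × (-0.021) = +0.057584 = +5.7584%.

+5.76%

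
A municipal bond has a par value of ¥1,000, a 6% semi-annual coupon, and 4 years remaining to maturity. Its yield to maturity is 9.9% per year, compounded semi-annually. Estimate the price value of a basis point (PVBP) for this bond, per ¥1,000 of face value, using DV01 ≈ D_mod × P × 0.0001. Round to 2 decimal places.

¥0.30

Periodic yield y = 0.0495.
  t   CF        PV=CF/(1+0.0495)^t    t·PV
  1        30.00        28.5850        28.5850
  2        30.00        27.2368        54.4736
  3        30.00        25.9522        77.8566
  4        30.00        24.7281        98.9126
  5        30.00        23.5618       117.8092
  6        30.00        22.4505       134.7032
  7        30.00        21.3916       149.7415
  8     1,030.00       699.8060     5,598.4483
  Σ                    873.7122     6,260.5299
P = 873.7122; D_Mac = 7.16544 half-year periods = 3.58272 yrs; D_mod = 3.41374 yrs.
DV01 ≈ 3.41374 × 873.7122 × 0.0001 = 0.298263.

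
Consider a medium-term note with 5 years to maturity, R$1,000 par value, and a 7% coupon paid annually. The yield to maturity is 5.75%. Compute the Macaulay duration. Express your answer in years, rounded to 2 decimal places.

4.40 years

Periodic yield y = 0.0575. Discount each cash flow and weight by its year:
  t   CF        PV=CF/(1+0.0575)^t    t·PV
  1        70.00        66.1939        66.1939
  2        70.00        62.5947       125.1893
  3        70.00        59.1912       177.5735
  4        70.00        55.9727       223.8909
  5     1,070.00       809.0622     4,045.3109
  Σ                  1,053.0146     4,638.1585
Price P = Σ PV = 1,053.0146.
Macaulay duration = Σ(t·PV) / P = 4,638.1585 / 1,053.0146 = 4.40465 years.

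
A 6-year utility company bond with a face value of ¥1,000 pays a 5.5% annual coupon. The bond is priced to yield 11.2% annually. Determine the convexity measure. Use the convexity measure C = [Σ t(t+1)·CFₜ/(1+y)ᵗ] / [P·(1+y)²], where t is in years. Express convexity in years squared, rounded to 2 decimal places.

With y = 0.112:
  t   CF        PV=CF/(1+0.112)^t    t·PV        t(t+1)·PV
  1        55.00        49.4604        49.4604          98.9209
  2        55.00        44.4788        88.9576         266.8728
  3        55.00        39.9989       119.9968         479.9871
  4        55.00        35.9703       143.8810         719.4051
  5        55.00        32.3474       161.7368         970.4206
  6     1,055.00       557.9866     3,347.9193      23,435.4354
  Σ                    760.2423     3,911.9520      25,971.0419
P = 760.2423.
Convexity = Σ t(t+1)·PV / [P·(1+y)²] = 25,971.0419 / (760.2423 × 1.236544) = 27.62662.

27.63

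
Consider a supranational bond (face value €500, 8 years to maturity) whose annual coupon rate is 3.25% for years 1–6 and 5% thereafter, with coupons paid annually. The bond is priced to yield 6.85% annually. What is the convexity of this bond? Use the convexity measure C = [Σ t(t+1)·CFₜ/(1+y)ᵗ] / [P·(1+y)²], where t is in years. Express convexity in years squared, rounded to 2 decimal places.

With y = 0.0685:
  t   CF        PV=CF/(1+0.0685)^t    t·PV        t(t+1)·PV
  1        16.25        15.2082        15.2082          30.4165
  2        16.25        14.2333        28.4665          85.3995
  3        16.25        13.3208        39.9624         159.8494
  4        16.25        12.4668        49.8672         249.3362
  5        16.25        11.6676        58.3379         350.0274
  6        16.25        10.9196        65.5175         458.6226
  7        25.00        15.7224       110.0567         880.4533
  8       525.00       309.0033     2,472.0263      22,248.2363
  Σ                    402.5419     2,839.4427      24,462.3412
P = 402.5419.
Convexity = Σ t(t+1)·PV / [P·(1+y)²] = 24,462.3412 / (402.5419 × 1.141692) = 53.22772.

53.23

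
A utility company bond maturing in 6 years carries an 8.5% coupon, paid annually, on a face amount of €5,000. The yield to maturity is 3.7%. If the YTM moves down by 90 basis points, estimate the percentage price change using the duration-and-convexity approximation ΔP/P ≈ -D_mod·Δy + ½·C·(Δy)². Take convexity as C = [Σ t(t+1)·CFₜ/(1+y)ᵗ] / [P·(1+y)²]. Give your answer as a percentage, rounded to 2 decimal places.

+4.52%

With y = 0.037:
  t   CF        PV=CF/(1+0.037)^t    t·PV        t(t+1)·PV
  1       425.00       409.8361       409.8361         819.6721
  2       425.00       395.2132       790.4264       2,371.2791
  3       425.00       381.1120     1,143.3361       4,573.3444
  4       425.00       367.5140     1,470.0561       7,350.2803
  5       425.00       354.4012     1,772.0059      10,632.0351
  6     5,425.00     4,362.4173    26,174.5036     183,221.5254
  Σ                  6,270.4937    31,760.1641     208,968.1364
P = 6,270.4937; D_Mac = 5.06502 yrs; D_mod = 4.88430 yrs; C = 30.98995.
Duration effect: -4.88430 × (-0.009) = +0.043959
Convexity effect: 0.5 × 30.98995 × (-0.009)² = +0.0012551
ΔP/P ≈ +0.043959 + 0.0012551 = +0.045214 = +4.5214%.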